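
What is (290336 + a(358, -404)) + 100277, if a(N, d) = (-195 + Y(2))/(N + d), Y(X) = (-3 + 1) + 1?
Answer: 8984197/23 ≈ 3.9062e+5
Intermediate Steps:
Y(X) = -1 (Y(X) = -2 + 1 = -1)
a(N, d) = -196/(N + d) (a(N, d) = (-195 - 1)/(N + d) = -196/(N + d))
(290336 + a(358, -404)) + 100277 = (290336 - 196/(358 - 404)) + 100277 = (290336 - 196/(-46)) + 100277 = (290336 - 196*(-1/46)) + 100277 = (290336 + 98/23) + 100277 = 6677826/23 + 100277 = 8984197/23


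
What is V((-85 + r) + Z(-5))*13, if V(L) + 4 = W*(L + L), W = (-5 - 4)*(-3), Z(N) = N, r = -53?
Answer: -100438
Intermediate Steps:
W = 27 (W = -9*(-3) = 27)
V(L) = -4 + 54*L (V(L) = -4 + 27*(L + L) = -4 + 27*(2*L) = -4 + 54*L)
V((-85 + r) + Z(-5))*13 = (-4 + 54*((-85 - 53) - 5))*13 = (-4 + 54*(-138 - 5))*13 = (-4 + 54*(-143))*13 = (-4 - 7722)*13 = -7726*13 = -100438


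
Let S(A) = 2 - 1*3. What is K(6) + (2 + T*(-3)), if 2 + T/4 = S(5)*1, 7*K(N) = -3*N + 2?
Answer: 250/7 ≈ 35.714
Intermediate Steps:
S(A) = -1 (S(A) = 2 - 3 = -1)
K(N) = 2/7 - 3*N/7 (K(N) = (-3*N + 2)/7 = (2 - 3*N)/7 = 2/7 - 3*N/7)
T = -12 (T = -8 + 4*(-1*1) = -8 + 4*(-1) = -8 - 4 = -12)
K(6) + (2 + T*(-3)) = (2/7 - 3/7*6) + (2 - 12*(-3)) = (2/7 - 18/7) + (2 + 36) = -16/7 + 38 = 250/7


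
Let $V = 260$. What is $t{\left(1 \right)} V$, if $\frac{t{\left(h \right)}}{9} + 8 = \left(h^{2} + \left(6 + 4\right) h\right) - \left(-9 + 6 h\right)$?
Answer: $14040$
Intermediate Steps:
$t{\left(h \right)} = 9 + 9 h^{2} + 36 h$ ($t{\left(h \right)} = -72 + 9 \left(\left(h^{2} + \left(6 + 4\right) h\right) - \left(-9 + 6 h\right)\right) = -72 + 9 \left(\left(h^{2} + 10 h\right) - \left(-9 + 6 h\right)\right) = -72 + 9 \left(9 + h^{2} + 4 h\right) = -72 + \left(81 + 9 h^{2} + 36 h\right) = 9 + 9 h^{2} + 36 h$)
$t{\left(1 \right)} V = \left(9 + 9 \cdot 1^{2} + 36 \cdot 1\right) 260 = \left(9 + 9 \cdot 1 + 36\right) 260 = \left(9 + 9 + 36\right) 260 = 54 \cdot 260 = 14040$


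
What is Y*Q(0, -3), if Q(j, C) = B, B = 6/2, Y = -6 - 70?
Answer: -228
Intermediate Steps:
Y = -76
B = 3 (B = 6*(½) = 3)
Q(j, C) = 3
Y*Q(0, -3) = -76*3 = -228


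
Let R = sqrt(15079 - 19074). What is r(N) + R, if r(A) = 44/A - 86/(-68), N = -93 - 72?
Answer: 509/510 + I*sqrt(3995) ≈ 0.99804 + 63.206*I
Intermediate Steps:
R = I*sqrt(3995) (R = sqrt(-3995) = I*sqrt(3995) ≈ 63.206*I)
N = -165
r(A) = 43/34 + 44/A (r(A) = 44/A - 86*(-1/68) = 44/A + 43/34 = 43/34 + 44/A)
r(N) + R = (43/34 + 44/(-165)) + I*sqrt(3995) = (43/34 + 44*(-1/165)) + I*sqrt(3995) = (43/34 - 4/15) + I*sqrt(3995) = 509/510 + I*sqrt(3995)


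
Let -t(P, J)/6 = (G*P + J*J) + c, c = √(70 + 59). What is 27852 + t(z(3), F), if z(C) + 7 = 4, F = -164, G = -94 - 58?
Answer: -136260 - 6*√129 ≈ -1.3633e+5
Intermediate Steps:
G = -152
c = √129 ≈ 11.358
z(C) = -3 (z(C) = -7 + 4 = -3)
t(P, J) = -6*√129 - 6*J² + 912*P (t(P, J) = -6*((-152*P + J*J) + √129) = -6*((-152*P + J²) + √129) = -6*((J² - 152*P) + √129) = -6*(√129 + J² - 152*P) = -6*√129 - 6*J² + 912*P)
27852 + t(z(3), F) = 27852 + (-6*√129 - 6*(-164)² + 912*(-3)) = 27852 + (-6*√129 - 6*26896 - 2736) = 27852 + (-6*√129 - 161376 - 2736) = 27852 + (-164112 - 6*√129) = -136260 - 6*√129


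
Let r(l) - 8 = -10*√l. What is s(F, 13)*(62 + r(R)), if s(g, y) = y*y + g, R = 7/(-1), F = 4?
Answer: 12110 - 1730*I*√7 ≈ 12110.0 - 4577.1*I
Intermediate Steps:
R = -7 (R = 7*(-1) = -7)
r(l) = 8 - 10*√l
s(g, y) = g + y² (s(g, y) = y² + g = g + y²)
s(F, 13)*(62 + r(R)) = (4 + 13²)*(62 + (8 - 10*I*√7)) = (4 + 169)*(62 + (8 - 10*I*√7)) = 173*(62 + (8 - 10*I*√7)) = 173*(70 - 10*I*√7) = 12110 - 1730*I*√7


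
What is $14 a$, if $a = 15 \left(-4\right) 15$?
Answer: $-12600$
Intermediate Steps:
$a = -900$ ($a = \left(-60\right) 15 = -900$)
$14 a = 14 \left(-900\right) = -12600$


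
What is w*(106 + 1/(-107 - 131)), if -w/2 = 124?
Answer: -3128148/119 ≈ -26287.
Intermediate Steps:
w = -248 (w = -2*124 = -248)
w*(106 + 1/(-107 - 131)) = -248*(106 + 1/(-107 - 131)) = -248*(106 + 1/(-238)) = -248*(106 - 1/238) = -248*25227/238 = -3128148/119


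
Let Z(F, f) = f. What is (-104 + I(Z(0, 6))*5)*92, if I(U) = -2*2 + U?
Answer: -8648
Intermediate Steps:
I(U) = -4 + U
(-104 + I(Z(0, 6))*5)*92 = (-104 + (-4 + 6)*5)*92 = (-104 + 2*5)*92 = (-104 + 10)*92 = -94*92 = -8648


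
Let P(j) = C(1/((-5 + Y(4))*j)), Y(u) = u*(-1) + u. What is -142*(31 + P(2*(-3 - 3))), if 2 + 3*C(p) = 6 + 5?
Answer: -4828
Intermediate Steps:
Y(u) = 0 (Y(u) = -u + u = 0)
C(p) = 3 (C(p) = -⅔ + (6 + 5)/3 = -⅔ + (⅓)*11 = -⅔ + 11/3 = 3)
P(j) = 3
-142*(31 + P(2*(-3 - 3))) = -142*(31 + 3) = -142*34 = -4828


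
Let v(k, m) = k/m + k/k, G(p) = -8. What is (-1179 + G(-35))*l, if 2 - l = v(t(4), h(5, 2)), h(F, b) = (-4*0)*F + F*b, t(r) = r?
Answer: -3561/5 ≈ -712.20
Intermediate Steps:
h(F, b) = F*b (h(F, b) = 0*F + F*b = 0 + F*b = F*b)
v(k, m) = 1 + k/m (v(k, m) = k/m + 1 = 1 + k/m)
l = ⅗ (l = 2 - (4 + 5*2)/(5*2) = 2 - (4 + 10)/10 = 2 - 14/10 = 2 - 1*7/5 = 2 - 7/5 = ⅗ ≈ 0.60000)
(-1179 + G(-35))*l = (-1179 - 8)*(⅗) = -1187*⅗ = -3561/5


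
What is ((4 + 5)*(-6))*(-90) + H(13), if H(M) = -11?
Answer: 4849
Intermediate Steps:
((4 + 5)*(-6))*(-90) + H(13) = ((4 + 5)*(-6))*(-90) - 11 = (9*(-6))*(-90) - 11 = -54*(-90) - 11 = 4860 - 11 = 4849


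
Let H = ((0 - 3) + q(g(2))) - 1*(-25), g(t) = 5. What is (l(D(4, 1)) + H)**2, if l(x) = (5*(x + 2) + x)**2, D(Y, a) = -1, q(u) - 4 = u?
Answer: 2209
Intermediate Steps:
q(u) = 4 + u
l(x) = (10 + 6*x)**2 (l(x) = (5*(2 + x) + x)**2 = ((10 + 5*x) + x)**2 = (10 + 6*x)**2)
H = 31 (H = ((0 - 3) + (4 + 5)) - 1*(-25) = (-3 + 9) + 25 = 6 + 25 = 31)
(l(D(4, 1)) + H)**2 = (4*(5 + 3*(-1))**2 + 31)**2 = (4*(5 - 3)**2 + 31)**2 = (4*2**2 + 31)**2 = (4*4 + 31)**2 = (16 + 31)**2 = 47**2 = 2209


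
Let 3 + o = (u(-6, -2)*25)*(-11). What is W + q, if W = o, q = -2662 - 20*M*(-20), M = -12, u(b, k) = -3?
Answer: -6640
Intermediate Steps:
q = -7462 (q = -2662 - 20*(-12)*(-20) = -2662 - (-240)*(-20) = -2662 - 1*4800 = -2662 - 4800 = -7462)
o = 822 (o = -3 - 3*25*(-11) = -3 - 75*(-11) = -3 + 825 = 822)
W = 822
W + q = 822 - 7462 = -6640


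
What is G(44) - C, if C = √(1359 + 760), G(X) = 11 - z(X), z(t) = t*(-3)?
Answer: 143 - √2119 ≈ 96.967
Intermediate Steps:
z(t) = -3*t
G(X) = 11 + 3*X (G(X) = 11 - (-3)*X = 11 + 3*X)
C = √2119 ≈ 46.033
G(44) - C = (11 + 3*44) - √2119 = (11 + 132) - √2119 = 143 - √2119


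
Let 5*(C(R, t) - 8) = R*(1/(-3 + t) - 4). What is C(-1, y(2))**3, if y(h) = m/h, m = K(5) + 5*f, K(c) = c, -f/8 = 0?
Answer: 97336/125 ≈ 778.69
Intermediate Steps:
f = 0 (f = -8*0 = 0)
m = 5 (m = 5 + 5*0 = 5 + 0 = 5)
y(h) = 5/h
C(R, t) = 8 + R*(-4 + 1/(-3 + t))/5 (C(R, t) = 8 + (R*(1/(-3 + t) - 4))/5 = 8 + (R*(-4 + 1/(-3 + t)))/5 = 8 + R*(-4 + 1/(-3 + t))/5)
C(-1, y(2))**3 = ((-120 + 13*(-1) + 40*(5/2) - 4*(-1)*5/2)/(5*(-3 + 5/2)))**3 = ((-120 - 13 + 40*(5*(1/2)) - 4*(-1)*5*(1/2))/(5*(-3 + 5*(1/2))))**3 = ((-120 - 13 + 40*(5/2) - 4*(-1)*5/2)/(5*(-3 + 5/2)))**3 = ((-120 - 13 + 100 + 10)/(5*(-1/2)))**3 = ((1/5)*(-2)*(-23))**3 = (46/5)**3 = 97336/125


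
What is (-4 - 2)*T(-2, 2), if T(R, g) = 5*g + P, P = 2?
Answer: -72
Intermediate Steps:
T(R, g) = 2 + 5*g (T(R, g) = 5*g + 2 = 2 + 5*g)
(-4 - 2)*T(-2, 2) = (-4 - 2)*(2 + 5*2) = -6*(2 + 10) = -6*12 = -72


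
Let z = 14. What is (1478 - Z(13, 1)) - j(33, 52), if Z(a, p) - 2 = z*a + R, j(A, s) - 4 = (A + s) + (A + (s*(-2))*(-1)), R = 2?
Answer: 1066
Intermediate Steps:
j(A, s) = 4 + 2*A + 3*s (j(A, s) = 4 + ((A + s) + (A + (s*(-2))*(-1))) = 4 + ((A + s) + (A - 2*s*(-1))) = 4 + ((A + s) + (A + 2*s)) = 4 + (2*A + 3*s) = 4 + 2*A + 3*s)
Z(a, p) = 4 + 14*a (Z(a, p) = 2 + (14*a + 2) = 2 + (2 + 14*a) = 4 + 14*a)
(1478 - Z(13, 1)) - j(33, 52) = (1478 - (4 + 14*13)) - (4 + 2*33 + 3*52) = (1478 - (4 + 182)) - (4 + 66 + 156) = (1478 - 1*186) - 1*226 = (1478 - 186) - 226 = 1292 - 226 = 1066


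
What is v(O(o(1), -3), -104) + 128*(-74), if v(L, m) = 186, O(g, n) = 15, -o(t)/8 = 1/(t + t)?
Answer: -9286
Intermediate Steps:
o(t) = -4/t (o(t) = -8/(t + t) = -8*1/(2*t) = -4/t)
v(O(o(1), -3), -104) + 128*(-74) = 186 + 128*(-74) = 186 - 9472 = -9286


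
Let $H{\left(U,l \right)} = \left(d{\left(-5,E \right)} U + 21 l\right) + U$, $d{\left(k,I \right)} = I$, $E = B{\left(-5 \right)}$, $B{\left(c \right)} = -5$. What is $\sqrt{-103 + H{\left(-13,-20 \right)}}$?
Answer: $i \sqrt{471} \approx 21.703 i$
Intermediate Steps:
$E = -5$
$H{\left(U,l \right)} = - 4 U + 21 l$ ($H{\left(U,l \right)} = \left(- 5 U + 21 l\right) + U = - 4 U + 21 l$)
$\sqrt{-103 + H{\left(-13,-20 \right)}} = \sqrt{-103 + \left(\left(-4\right) \left(-13\right) + 21 \left(-20\right)\right)} = \sqrt{-103 + \left(52 - 420\right)} = \sqrt{-103 - 368} = \sqrt{-471} = i \sqrt{471}$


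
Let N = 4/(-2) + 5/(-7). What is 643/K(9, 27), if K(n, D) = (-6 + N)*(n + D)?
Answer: -4501/2196 ≈ -2.0496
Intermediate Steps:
N = -19/7 (N = 4*(-½) + 5*(-⅐) = -2 - 5/7 = -19/7 ≈ -2.7143)
K(n, D) = -61*D/7 - 61*n/7 (K(n, D) = (-6 - 19/7)*(n + D) = -61*(D + n)/7 = -61*D/7 - 61*n/7)
643/K(9, 27) = 643/(-61/7*27 - 61/7*9) = 643/(-1647/7 - 549/7) = 643/(-2196/7) = 643*(-7/2196) = -4501/2196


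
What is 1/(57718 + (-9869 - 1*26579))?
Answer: 1/21270 ≈ 4.7015e-5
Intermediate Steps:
1/(57718 + (-9869 - 1*26579)) = 1/(57718 + (-9869 - 26579)) = 1/(57718 - 36448) = 1/21270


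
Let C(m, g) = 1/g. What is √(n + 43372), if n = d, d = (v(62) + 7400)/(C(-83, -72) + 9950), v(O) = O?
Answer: 2*√5565022301288527/716399 ≈ 208.26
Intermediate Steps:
d = 537264/716399 (d = (62 + 7400)/(1/(-72) + 9950) = 7462/(-1/72 + 9950) = 7462/(716399/72) = 7462*(72/716399) = 537264/716399 ≈ 0.74995)
n = 537264/716399 ≈ 0.74995
√(n + 43372) = √(537264/716399 + 43372) = √(31072194692/716399) = 2*√5565022301288527/716399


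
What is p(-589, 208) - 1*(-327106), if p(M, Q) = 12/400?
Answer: 32710603/100 ≈ 3.2711e+5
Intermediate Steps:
p(M, Q) = 3/100 (p(M, Q) = 12*(1/400) = 3/100)
p(-589, 208) - 1*(-327106) = 3/100 - 1*(-327106) = 3/100 + 327106 = 32710603/100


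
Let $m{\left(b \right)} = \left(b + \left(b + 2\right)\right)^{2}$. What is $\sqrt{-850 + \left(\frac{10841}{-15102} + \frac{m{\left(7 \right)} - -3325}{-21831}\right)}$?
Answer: $\frac{i \sqrt{1141827372403894466}}{36632418} \approx 29.17 i$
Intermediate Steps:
$m{\left(b \right)} = \left(2 + 2 b\right)^{2}$ ($m{\left(b \right)} = \left(b + \left(2 + b\right)\right)^{2} = \left(2 + 2 b\right)^{2}$)
$\sqrt{-850 + \left(\frac{10841}{-15102} + \frac{m{\left(7 \right)} - -3325}{-21831}\right)} = \sqrt{-850 + \left(\frac{10841}{-15102} + \frac{4 \left(1 + 7\right)^{2} - -3325}{-21831}\right)} = \sqrt{-850 + \left(10841 \left(- \frac{1}{15102}\right) + \left(4 \cdot 8^{2} + 3325\right) \left(- \frac{1}{21831}\right)\right)} = \sqrt{-850 - \left(\frac{10841}{15102} - \left(4 \cdot 64 + 3325\right) \left(- \frac{1}{21831}\right)\right)} = \sqrt{-850 - \left(\frac{10841}{15102} - \left(256 + 3325\right) \left(- \frac{1}{21831}\right)\right)} = \sqrt{-850 + \left(- \frac{10841}{15102} + 3581 \left(- \frac{1}{21831}\right)\right)} = \sqrt{-850 - \frac{96916711}{109897254}} = \sqrt{- \frac{93509582611}{109897254}} = \frac{i \sqrt{1141827372403894466}}{36632418}$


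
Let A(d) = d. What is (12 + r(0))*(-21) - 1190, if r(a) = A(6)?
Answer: -1568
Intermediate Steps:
r(a) = 6
(12 + r(0))*(-21) - 1190 = (12 + 6)*(-21) - 1190 = 18*(-21) - 1190 = -378 - 1190 = -1568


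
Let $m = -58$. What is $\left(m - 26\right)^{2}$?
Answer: $7056$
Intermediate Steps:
$\left(m - 26\right)^{2} = \left(-58 - 26\right)^{2} = \left(-84\right)^{2} = 7056$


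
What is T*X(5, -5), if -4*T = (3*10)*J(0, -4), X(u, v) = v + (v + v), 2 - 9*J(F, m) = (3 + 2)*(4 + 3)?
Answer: -825/2 ≈ -412.50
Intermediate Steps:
J(F, m) = -11/3 (J(F, m) = 2/9 - (3 + 2)*(4 + 3)/9 = 2/9 - 5*7/9 = 2/9 - 1/9*35 = 2/9 - 35/9 = -11/3)
X(u, v) = 3*v (X(u, v) = v + 2*v = 3*v)
T = 55/2 (T = -3*10*(-11)/(4*3) = -15*(-11)/(2*3) = -1/4*(-110) = 55/2 ≈ 27.500)
T*X(5, -5) = 55*(3*(-5))/2 = (55/2)*(-15) = -825/2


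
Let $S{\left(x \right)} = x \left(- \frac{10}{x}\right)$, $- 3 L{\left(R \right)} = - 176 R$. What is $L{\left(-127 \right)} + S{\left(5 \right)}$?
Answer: $- \frac{22382}{3} \approx -7460.7$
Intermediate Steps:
$L{\left(R \right)} = \frac{176 R}{3}$ ($L{\left(R \right)} = - \frac{\left(-176\right) R}{3} = \frac{176 R}{3}$)
$S{\left(x \right)} = -10$
$L{\left(-127 \right)} + S{\left(5 \right)} = \frac{176}{3} \left(-127\right) - 10 = - \frac{22352}{3} - 10 = - \frac{22382}{3}$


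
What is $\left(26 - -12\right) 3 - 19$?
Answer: $95$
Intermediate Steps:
$\left(26 - -12\right) 3 - 19 = \left(26 + 12\right) 3 - 19 = 38 \cdot 3 - 19 = 114 - 19 = 95$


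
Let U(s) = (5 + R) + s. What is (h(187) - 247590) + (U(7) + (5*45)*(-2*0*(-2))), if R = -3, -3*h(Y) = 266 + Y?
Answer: -247732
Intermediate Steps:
h(Y) = -266/3 - Y/3 (h(Y) = -(266 + Y)/3 = -266/3 - Y/3)
U(s) = 2 + s (U(s) = (5 - 3) + s = 2 + s)
(h(187) - 247590) + (U(7) + (5*45)*(-2*0*(-2))) = ((-266/3 - ⅓*187) - 247590) + ((2 + 7) + (5*45)*(-2*0*(-2))) = ((-266/3 - 187/3) - 247590) + (9 + 225*(0*(-2))) = (-151 - 247590) + (9 + 225*0) = -247741 + (9 + 0) = -247741 + 9 = -247732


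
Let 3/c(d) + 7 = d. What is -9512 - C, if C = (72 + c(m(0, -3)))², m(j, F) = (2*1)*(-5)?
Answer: -4239809/289 ≈ -14671.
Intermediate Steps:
m(j, F) = -10 (m(j, F) = 2*(-5) = -10)
c(d) = 3/(-7 + d)
C = 1490841/289 (C = (72 + 3/(-7 - 10))² = (72 + 3/(-17))² = (72 + 3*(-1/17))² = (72 - 3/17)² = (1221/17)² = 1490841/289 ≈ 5158.6)
-9512 - C = -9512 - 1*1490841/289 = -9512 - 1490841/289 = -4239809/289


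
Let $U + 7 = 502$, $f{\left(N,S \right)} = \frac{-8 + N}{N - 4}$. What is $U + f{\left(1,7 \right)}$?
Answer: $\frac{1492}{3} \approx 497.33$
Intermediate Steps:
$f{\left(N,S \right)} = \frac{-8 + N}{-4 + N}$
$U = 495$ ($U = -7 + 502 = 495$)
$U + f{\left(1,7 \right)} = 495 + \frac{-8 + 1}{-4 + 1} = 495 + \frac{1}{-3} \left(-7\right) = 495 - - \frac{7}{3} = 495 + \frac{7}{3} = \frac{1492}{3}$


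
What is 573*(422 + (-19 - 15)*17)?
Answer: -89388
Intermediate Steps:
573*(422 + (-19 - 15)*17) = 573*(422 - 34*17) = 573*(422 - 578) = 573*(-156) = -89388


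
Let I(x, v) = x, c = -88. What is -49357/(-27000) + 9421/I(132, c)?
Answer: 21740177/297000 ≈ 73.199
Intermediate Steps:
-49357/(-27000) + 9421/I(132, c) = -49357/(-27000) + 9421/132 = -49357*(-1/27000) + 9421*(1/132) = 49357/27000 + 9421/132 = 21740177/297000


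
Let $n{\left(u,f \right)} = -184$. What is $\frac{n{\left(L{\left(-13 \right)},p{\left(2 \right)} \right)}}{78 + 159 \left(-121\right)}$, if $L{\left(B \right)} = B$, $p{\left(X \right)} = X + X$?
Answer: $\frac{184}{19161} \approx 0.0096028$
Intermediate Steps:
$p{\left(X \right)} = 2 X$
$\frac{n{\left(L{\left(-13 \right)},p{\left(2 \right)} \right)}}{78 + 159 \left(-121\right)} = - \frac{184}{78 + 159 \left(-121\right)} = - \frac{184}{78 - 19239} = - \frac{184}{-19161} = \left(-184\right) \left(- \frac{1}{19161}\right) = \frac{184}{19161}$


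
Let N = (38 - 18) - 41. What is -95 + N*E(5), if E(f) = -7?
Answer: 52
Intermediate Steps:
N = -21 (N = 20 - 41 = -21)
-95 + N*E(5) = -95 - 21*(-7) = -95 + 147 = 52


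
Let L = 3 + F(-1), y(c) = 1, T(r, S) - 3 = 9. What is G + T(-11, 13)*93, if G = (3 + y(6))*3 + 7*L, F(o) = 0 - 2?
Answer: 1135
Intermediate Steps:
T(r, S) = 12 (T(r, S) = 3 + 9 = 12)
F(o) = -2
L = 1 (L = 3 - 2 = 1)
G = 19 (G = (3 + 1)*3 + 7*1 = 4*3 + 7 = 12 + 7 = 19)
G + T(-11, 13)*93 = 19 + 12*93 = 19 + 1116 = 1135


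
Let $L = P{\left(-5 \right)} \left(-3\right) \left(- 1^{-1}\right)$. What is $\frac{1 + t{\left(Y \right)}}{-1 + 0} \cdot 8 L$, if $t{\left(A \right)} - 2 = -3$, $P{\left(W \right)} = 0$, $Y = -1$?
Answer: $0$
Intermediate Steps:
$t{\left(A \right)} = -1$ ($t{\left(A \right)} = 2 - 3 = -1$)
$L = 0$ ($L = 0 \left(-3\right) \left(- 1^{-1}\right) = 0 \left(\left(-1\right) 1\right) = 0 \left(-1\right) = 0$)
$\frac{1 + t{\left(Y \right)}}{-1 + 0} \cdot 8 L = \frac{1 - 1}{-1 + 0} \cdot 8 \cdot 0 = \frac{0}{-1} \cdot 8 \cdot 0 = 0 \left(-1\right) 8 \cdot 0 = 0 \cdot 8 \cdot 0 = 0 \cdot 0 = 0$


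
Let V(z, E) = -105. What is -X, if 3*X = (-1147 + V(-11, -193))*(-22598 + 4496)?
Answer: -7554568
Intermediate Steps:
X = 7554568 (X = ((-1147 - 105)*(-22598 + 4496))/3 = (-1252*(-18102))/3 = (⅓)*22663704 = 7554568)
-X = -1*7554568 = -7554568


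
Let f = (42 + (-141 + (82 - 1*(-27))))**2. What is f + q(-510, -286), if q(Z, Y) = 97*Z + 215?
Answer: -49155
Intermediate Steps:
q(Z, Y) = 215 + 97*Z
f = 100 (f = (42 + (-141 + (82 + 27)))**2 = (42 + (-141 + 109))**2 = (42 - 32)**2 = 10**2 = 100)
f + q(-510, -286) = 100 + (215 + 97*(-510)) = 100 + (215 - 49470) = 100 - 49255 = -49155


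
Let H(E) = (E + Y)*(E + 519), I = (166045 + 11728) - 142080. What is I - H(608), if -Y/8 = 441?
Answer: 3326533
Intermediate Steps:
Y = -3528 (Y = -8*441 = -3528)
I = 35693 (I = 177773 - 142080 = 35693)
H(E) = (-3528 + E)*(519 + E) (H(E) = (E - 3528)*(E + 519) = (-3528 + E)*(519 + E))
I - H(608) = 35693 - (-1831032 + 608**2 - 3009*608) = 35693 - (-1831032 + 369664 - 1829472) = 35693 - 1*(-3290840) = 35693 + 3290840 = 3326533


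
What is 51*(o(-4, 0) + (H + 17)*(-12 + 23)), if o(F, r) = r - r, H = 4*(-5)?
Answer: -1683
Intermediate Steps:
H = -20
o(F, r) = 0
51*(o(-4, 0) + (H + 17)*(-12 + 23)) = 51*(0 + (-20 + 17)*(-12 + 23)) = 51*(0 - 3*11) = 51*(0 - 33) = 51*(-33) = -1683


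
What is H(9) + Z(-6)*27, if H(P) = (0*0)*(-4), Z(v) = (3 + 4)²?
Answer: 1323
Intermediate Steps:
Z(v) = 49 (Z(v) = 7² = 49)
H(P) = 0 (H(P) = 0*(-4) = 0)
H(9) + Z(-6)*27 = 0 + 49*27 = 0 + 1323 = 1323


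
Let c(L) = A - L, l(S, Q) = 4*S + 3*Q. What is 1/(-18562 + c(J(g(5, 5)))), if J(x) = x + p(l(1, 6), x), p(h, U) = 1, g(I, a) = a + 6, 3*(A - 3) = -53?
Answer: -3/55766 ≈ -5.3796e-5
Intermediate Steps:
A = -44/3 (A = 3 + (⅓)*(-53) = 3 - 53/3 = -44/3 ≈ -14.667)
l(S, Q) = 3*Q + 4*S
g(I, a) = 6 + a
J(x) = 1 + x (J(x) = x + 1 = 1 + x)
c(L) = -44/3 - L
1/(-18562 + c(J(g(5, 5)))) = 1/(-18562 + (-44/3 - (1 + (6 + 5)))) = 1/(-18562 + (-44/3 - (1 + 11))) = 1/(-18562 + (-44/3 - 1*12)) = 1/(-18562 + (-44/3 - 12)) = 1/(-18562 - 80/3) = 1/(-55766/3) = -3/55766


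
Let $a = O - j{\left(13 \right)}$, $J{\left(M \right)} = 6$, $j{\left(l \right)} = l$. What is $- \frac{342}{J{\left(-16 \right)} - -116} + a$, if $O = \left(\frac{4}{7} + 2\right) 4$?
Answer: $- \frac{2356}{427} \approx -5.5176$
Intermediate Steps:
$O = \frac{72}{7}$ ($O = \left(4 \cdot \frac{1}{7} + 2\right) 4 = \left(\frac{4}{7} + 2\right) 4 = \frac{18}{7} \cdot 4 = \frac{72}{7} \approx 10.286$)
$a = - \frac{19}{7}$ ($a = \frac{72}{7} - 13 = - \frac{19}{7} \approx -2.7143$)
$- \frac{342}{J{\left(-16 \right)} - -116} + a = - \frac{342}{6 - -116} - \frac{19}{7} = - \frac{342}{6 + 116} - \frac{19}{7} = - \frac{342}{122} - \frac{19}{7} = \left(-342\right) \frac{1}{122} - \frac{19}{7} = - \frac{171}{61} - \frac{19}{7} = - \frac{2356}{427}$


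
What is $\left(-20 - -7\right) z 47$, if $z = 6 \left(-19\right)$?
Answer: $69654$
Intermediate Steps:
$z = -114$
$\left(-20 - -7\right) z 47 = \left(-20 - -7\right) \left(-114\right) 47 = \left(-20 + 7\right) \left(-114\right) 47 = \left(-13\right) \left(-114\right) 47 = 1482 \cdot 47 = 69654$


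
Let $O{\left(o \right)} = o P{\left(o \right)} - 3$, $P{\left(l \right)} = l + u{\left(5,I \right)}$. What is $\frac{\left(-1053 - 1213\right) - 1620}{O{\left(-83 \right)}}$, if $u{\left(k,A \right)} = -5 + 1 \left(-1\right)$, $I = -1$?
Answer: $- \frac{1943}{3692} \approx -0.52627$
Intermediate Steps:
$u{\left(k,A \right)} = -6$ ($u{\left(k,A \right)} = -5 - 1 = -6$)
$P{\left(l \right)} = -6 + l$ ($P{\left(l \right)} = l - 6 = -6 + l$)
$O{\left(o \right)} = -3 + o \left(-6 + o\right)$ ($O{\left(o \right)} = o \left(-6 + o\right) - 3 = -3 + o \left(-6 + o\right)$)
$\frac{\left(-1053 - 1213\right) - 1620}{O{\left(-83 \right)}} = \frac{\left(-1053 - 1213\right) - 1620}{-3 - 83 \left(-6 - 83\right)} = \frac{-2266 - 1620}{-3 - -7387} = - \frac{3886}{-3 + 7387} = - \frac{3886}{7384} = \left(-3886\right) \frac{1}{7384} = - \frac{1943}{3692}$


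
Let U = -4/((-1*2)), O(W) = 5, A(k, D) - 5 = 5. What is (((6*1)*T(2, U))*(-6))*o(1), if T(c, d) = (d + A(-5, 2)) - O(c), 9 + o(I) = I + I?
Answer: 1764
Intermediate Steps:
A(k, D) = 10 (A(k, D) = 5 + 5 = 10)
U = 2 (U = -4/(-2) = -4*(-½) = 2)
o(I) = -9 + 2*I (o(I) = -9 + (I + I) = -9 + 2*I)
T(c, d) = 5 + d (T(c, d) = (d + 10) - 1*5 = (10 + d) - 5 = 5 + d)
(((6*1)*T(2, U))*(-6))*o(1) = (((6*1)*(5 + 2))*(-6))*(-9 + 2*1) = ((6*7)*(-6))*(-9 + 2) = (42*(-6))*(-7) = -252*(-7) = 1764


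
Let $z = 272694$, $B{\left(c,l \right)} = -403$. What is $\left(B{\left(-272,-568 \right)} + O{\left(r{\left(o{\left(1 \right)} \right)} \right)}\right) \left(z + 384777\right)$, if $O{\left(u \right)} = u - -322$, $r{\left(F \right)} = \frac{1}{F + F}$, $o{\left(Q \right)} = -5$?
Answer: $- \frac{533208981}{10} \approx -5.3321 \cdot 10^{7}$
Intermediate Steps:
$r{\left(F \right)} = \frac{1}{2 F}$
$O{\left(u \right)} = 322 + u$ ($O{\left(u \right)} = u + 322 = 322 + u$)
$\left(B{\left(-272,-568 \right)} + O{\left(r{\left(o{\left(1 \right)} \right)} \right)}\right) \left(z + 384777\right) = \left(-403 + \left(322 + \frac{1}{2 \left(-5\right)}\right)\right) \left(272694 + 384777\right) = \left(-403 + \left(322 + \frac{1}{2} \left(- \frac{1}{5}\right)\right)\right) 657471 = \left(-403 + \left(322 - \frac{1}{10}\right)\right) 657471 = \left(-403 + \frac{3219}{10}\right) 657471 = \left(- \frac{811}{10}\right) 657471 = - \frac{533208981}{10}$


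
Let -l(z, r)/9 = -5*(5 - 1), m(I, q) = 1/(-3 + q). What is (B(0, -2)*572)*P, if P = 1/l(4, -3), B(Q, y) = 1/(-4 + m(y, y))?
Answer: -143/189 ≈ -0.75661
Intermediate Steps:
l(z, r) = 180 (l(z, r) = -(-45)*(5 - 1) = -(-45)*4 = -9*(-20) = 180)
B(Q, y) = 1/(-4 + 1/(-3 + y))
P = 1/180 ≈ 0.0055556
(B(0, -2)*572)*P = (((3 - 1*(-2))/(-13 + 4*(-2)))*572)*(1/180) = (((3 + 2)/(-13 - 8))*572)*(1/180) = ((5/(-21))*572)*(1/180) = (-1/21*5*572)*(1/180) = -5/21*572*(1/180) = -2860/21*1/180 = -143/189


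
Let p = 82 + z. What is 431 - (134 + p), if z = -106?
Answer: 321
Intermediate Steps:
p = -24 (p = 82 - 106 = -24)
431 - (134 + p) = 431 - (134 - 24) = 431 - 1*110 = 431 - 110 = 321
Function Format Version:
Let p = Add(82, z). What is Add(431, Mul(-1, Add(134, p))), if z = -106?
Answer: 321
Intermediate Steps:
p = -24 (p = Add(82, -106) = -24)
Add(431, Mul(-1, Add(134, p))) = Add(431, Mul(-1, Add(134, -24))) = Add(431, Mul(-1, 110)) = Add(431, -110) = 321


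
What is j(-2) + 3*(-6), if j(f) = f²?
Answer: -14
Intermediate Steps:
j(-2) + 3*(-6) = (-2)² + 3*(-6) = 4 - 18 = -14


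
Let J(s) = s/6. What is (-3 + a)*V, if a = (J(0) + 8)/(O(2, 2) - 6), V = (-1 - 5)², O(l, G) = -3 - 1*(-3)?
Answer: -156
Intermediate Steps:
J(s) = s/6 (J(s) = s*(⅙) = s/6)
O(l, G) = 0 (O(l, G) = -3 + 3 = 0)
V = 36 (V = (-6)² = 36)
a = -4/3 (a = ((⅙)*0 + 8)/(0 - 6) = (0 + 8)/(-6) = 8*(-⅙) = -4/3 ≈ -1.3333)
(-3 + a)*V = (-3 - 4/3)*36 = -13/3*36 = -156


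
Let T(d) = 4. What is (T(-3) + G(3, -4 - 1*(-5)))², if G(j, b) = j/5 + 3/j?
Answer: 784/25 ≈ 31.360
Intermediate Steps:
G(j, b) = 3/j + j/5 (G(j, b) = j*(⅕) + 3/j = j/5 + 3/j = 3/j + j/5)
(T(-3) + G(3, -4 - 1*(-5)))² = (4 + (3/3 + (⅕)*3))² = (4 + (3*(⅓) + ⅗))² = (4 + (1 + ⅗))² = (4 + 8/5)² = (28/5)² = 784/25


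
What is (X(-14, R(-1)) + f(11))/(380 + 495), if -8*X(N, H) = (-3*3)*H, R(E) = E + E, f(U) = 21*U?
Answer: 183/700 ≈ 0.26143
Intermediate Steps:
R(E) = 2*E
X(N, H) = 9*H/8 (X(N, H) = -(-3*3)*H/8 = -(-9)*H/8 = 9*H/8)
(X(-14, R(-1)) + f(11))/(380 + 495) = (9*(2*(-1))/8 + 21*11)/(380 + 495) = ((9/8)*(-2) + 231)/875 = (-9/4 + 231)*(1/875) = (915/4)*(1/875) = 183/700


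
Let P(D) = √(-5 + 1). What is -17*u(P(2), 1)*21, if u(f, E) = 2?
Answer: -714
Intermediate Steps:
P(D) = 2*I (P(D) = √(-4) = 2*I)
-17*u(P(2), 1)*21 = -17*2*21 = -34*21 = -714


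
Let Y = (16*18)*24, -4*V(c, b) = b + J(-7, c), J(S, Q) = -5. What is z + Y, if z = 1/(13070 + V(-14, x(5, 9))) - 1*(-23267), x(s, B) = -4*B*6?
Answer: 1584427683/52501 ≈ 30179.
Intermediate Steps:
x(s, B) = -24*B
V(c, b) = 5/4 - b/4 (V(c, b) = -(b - 5)/4 = -(-5 + b)/4 = 5/4 - b/4)
Y = 6912 (Y = 288*24 = 6912)
z = 1221540771/52501 (z = 1/(13070 + (5/4 - (-6)*9)) - 1*(-23267) = 1/(13070 + (5/4 - ¼*(-216))) + 23267 = 1/(13070 + (5/4 + 54)) + 23267 = 1/(13070 + 221/4) + 23267 = 1/(52501/4) + 23267 = 4/52501 + 23267 = 1221540771/52501 ≈ 23267.)
z + Y = 1221540771/52501 + 6912 = 1584427683/52501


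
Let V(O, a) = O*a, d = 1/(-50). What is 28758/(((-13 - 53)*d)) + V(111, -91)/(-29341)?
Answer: 14618881/671 ≈ 21787.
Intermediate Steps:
d = -1/50 ≈ -0.020000
28758/(((-13 - 53)*d)) + V(111, -91)/(-29341) = 28758/(((-13 - 53)*(-1/50))) + (111*(-91))/(-29341) = 28758/((-66*(-1/50))) - 10101*(-1/29341) = 28758/(33/25) + 21/61 = 28758*(25/33) + 21/61 = 239650/11 + 21/61 = 14618881/671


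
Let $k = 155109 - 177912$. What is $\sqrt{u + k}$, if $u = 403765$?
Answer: $\sqrt{380962} \approx 617.22$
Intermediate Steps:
$k = -22803$
$\sqrt{u + k} = \sqrt{403765 - 22803} = \sqrt{380962}$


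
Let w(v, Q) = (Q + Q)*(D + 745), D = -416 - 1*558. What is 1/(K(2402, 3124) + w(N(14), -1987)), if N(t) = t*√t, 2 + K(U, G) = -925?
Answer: 1/909119 ≈ 1.1000e-6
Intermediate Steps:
K(U, G) = -927 (K(U, G) = -2 - 925 = -927)
D = -974 (D = -416 - 558 = -974)
N(t) = t^(3/2)
w(v, Q) = -458*Q (w(v, Q) = (Q + Q)*(-974 + 745) = (2*Q)*(-229) = -458*Q)
1/(K(2402, 3124) + w(N(14), -1987)) = 1/(-927 - 458*(-1987)) = 1/(-927 + 910046) = 1/909119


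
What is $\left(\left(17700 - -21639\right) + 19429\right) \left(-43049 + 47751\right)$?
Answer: $276327136$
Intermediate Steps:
$\left(\left(17700 - -21639\right) + 19429\right) \left(-43049 + 47751\right) = \left(\left(17700 + 21639\right) + 19429\right) 4702 = \left(39339 + 19429\right) 4702 = 58768 \cdot 4702 = 276327136$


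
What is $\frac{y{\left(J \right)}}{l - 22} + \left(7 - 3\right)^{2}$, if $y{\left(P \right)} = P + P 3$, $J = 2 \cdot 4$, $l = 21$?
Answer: $-16$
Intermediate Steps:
$J = 8$
$y{\left(P \right)} = 4 P$ ($y{\left(P \right)} = P + 3 P = 4 P$)
$\frac{y{\left(J \right)}}{l - 22} + \left(7 - 3\right)^{2} = \frac{4 \cdot 8}{21 - 22} + \left(7 - 3\right)^{2} = \frac{32}{-1} + 4^{2} = 32 \left(-1\right) + 16 = -32 + 16 = -16$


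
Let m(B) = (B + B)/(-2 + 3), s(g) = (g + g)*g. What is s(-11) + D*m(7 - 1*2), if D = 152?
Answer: 1762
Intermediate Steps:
s(g) = 2*g² (s(g) = (2*g)*g = 2*g²)
m(B) = 2*B (m(B) = (2*B)/1 = (2*B)*1 = 2*B)
s(-11) + D*m(7 - 1*2) = 2*(-11)² + 152*(2*(7 - 1*2)) = 2*121 + 152*(2*(7 - 2)) = 242 + 152*(2*5) = 242 + 152*10 = 242 + 1520 = 1762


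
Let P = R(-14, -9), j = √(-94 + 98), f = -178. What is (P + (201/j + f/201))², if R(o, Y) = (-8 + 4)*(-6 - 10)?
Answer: 4326087529/161604 ≈ 26770.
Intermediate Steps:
j = 2 (j = √4 = 2)
R(o, Y) = 64 (R(o, Y) = -4*(-16) = 64)
P = 64
(P + (201/j + f/201))² = (64 + (201/2 - 178/201))² = (64 + 40045/402)² = (65773/402)² = 4326087529/161604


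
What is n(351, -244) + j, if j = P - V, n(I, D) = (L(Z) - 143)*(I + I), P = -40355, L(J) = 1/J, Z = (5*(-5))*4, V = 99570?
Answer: -12015901/50 ≈ -2.4032e+5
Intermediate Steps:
Z = -100 (Z = -25*4 = -100)
n(I, D) = -14301*I/50 (n(I, D) = (1/(-100) - 143)*(I + I) = (-1/100 - 143)*(2*I) = -14301*I/50)
j = -139925 (j = -40355 - 1*99570 = -40355 - 99570 = -139925)
n(351, -244) + j = -14301/50*351 - 139925 = -5019651/50 - 139925 = -12015901/50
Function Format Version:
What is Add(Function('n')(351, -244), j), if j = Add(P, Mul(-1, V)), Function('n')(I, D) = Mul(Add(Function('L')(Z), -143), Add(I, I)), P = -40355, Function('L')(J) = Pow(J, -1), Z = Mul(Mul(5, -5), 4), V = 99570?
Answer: Rational(-12015901, 50) ≈ -2.4032e+5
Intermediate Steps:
Z = -100 (Z = Mul(-25, 4) = -100)
Function('n')(I, D) = Mul(Rational(-14301, 50), I) (Function('n')(I, D) = Mul(Add(Pow(-100, -1), -143), Add(I, I)) = Mul(Add(Rational(-1, 100), -143), Mul(2, I)) = Mul(Rational(-14301, 100), Mul(2, I)) = Mul(Rational(-14301, 50), I))
j = -139925 (j = Add(-40355, Mul(-1, 99570)) = Add(-40355, -99570) = -139925)
Add(Function('n')(351, -244), j) = Add(Mul(Rational(-14301, 50), 351), -139925) = Add(Rational(-5019651, 50), -139925) = Rational(-12015901, 50)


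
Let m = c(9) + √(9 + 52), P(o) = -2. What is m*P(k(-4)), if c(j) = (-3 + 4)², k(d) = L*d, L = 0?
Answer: -2 - 2*√61 ≈ -17.620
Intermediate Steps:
k(d) = 0 (k(d) = 0*d = 0)
c(j) = 1 (c(j) = 1² = 1)
m = 1 + √61 (m = 1 + √(9 + 52) = 1 + √61 ≈ 8.8102)
m*P(k(-4)) = (1 + √61)*(-2) = -2 - 2*√61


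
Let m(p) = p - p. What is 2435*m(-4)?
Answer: 0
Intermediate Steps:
m(p) = 0
2435*m(-4) = 2435*0 = 0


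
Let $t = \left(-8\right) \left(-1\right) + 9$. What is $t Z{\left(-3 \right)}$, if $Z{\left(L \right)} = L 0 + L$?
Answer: $-51$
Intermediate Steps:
$Z{\left(L \right)} = L$ ($Z{\left(L \right)} = 0 + L = L$)
$t = 17$ ($t = 8 + 9 = 17$)
$t Z{\left(-3 \right)} = 17 \left(-3\right) = -51$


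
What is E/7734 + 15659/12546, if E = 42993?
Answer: 55041407/8085897 ≈ 6.8071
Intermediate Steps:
E/7734 + 15659/12546 = 42993/7734 + 15659/12546 = 42993*(1/7734) + 15659*(1/12546) = 14331/2578 + 15659/12546 = 55041407/8085897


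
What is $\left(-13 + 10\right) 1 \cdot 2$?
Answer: $-6$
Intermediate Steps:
$\left(-13 + 10\right) 1 \cdot 2 = \left(-3\right) 2 = -6$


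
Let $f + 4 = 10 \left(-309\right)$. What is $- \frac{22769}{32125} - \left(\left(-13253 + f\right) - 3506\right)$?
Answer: $\frac{637754856}{32125} \approx 19852.0$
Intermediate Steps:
$f = -3094$ ($f = -4 + 10 \left(-309\right) = -4 - 3090 = -3094$)
$- \frac{22769}{32125} - \left(\left(-13253 + f\right) - 3506\right) = - \frac{22769}{32125} - \left(\left(-13253 - 3094\right) - 3506\right) = \left(-22769\right) \frac{1}{32125} - \left(-16347 - 3506\right) = - \frac{22769}{32125} - -19853 = - \frac{22769}{32125} + 19853 = \frac{637754856}{32125}$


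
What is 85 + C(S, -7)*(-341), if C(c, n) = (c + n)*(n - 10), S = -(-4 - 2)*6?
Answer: 168198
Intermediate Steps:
S = 36 (S = -(-6)*6 = -1*(-36) = 36)
C(c, n) = (-10 + n)*(c + n) (C(c, n) = (c + n)*(-10 + n) = (-10 + n)*(c + n))
85 + C(S, -7)*(-341) = 85 + ((-7)**2 - 10*36 - 10*(-7) + 36*(-7))*(-341) = 85 + (49 - 360 + 70 - 252)*(-341) = 85 - 493*(-341) = 85 + 168113 = 168198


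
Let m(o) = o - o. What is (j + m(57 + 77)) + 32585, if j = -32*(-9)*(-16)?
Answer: 27977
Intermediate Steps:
j = -4608 (j = 288*(-16) = -4608)
m(o) = 0
(j + m(57 + 77)) + 32585 = (-4608 + 0) + 32585 = -4608 + 32585 = 27977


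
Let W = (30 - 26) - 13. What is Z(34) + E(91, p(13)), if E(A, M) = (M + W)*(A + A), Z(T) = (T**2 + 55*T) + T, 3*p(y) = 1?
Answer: 4448/3 ≈ 1482.7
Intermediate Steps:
p(y) = 1/3 (p(y) = (1/3)*1 = 1/3)
W = -9 (W = 4 - 13 = -9)
Z(T) = T**2 + 56*T
E(A, M) = 2*A*(-9 + M) (E(A, M) = (M - 9)*(A + A) = (-9 + M)*(2*A) = 2*A*(-9 + M))
Z(34) + E(91, p(13)) = 34*(56 + 34) + 2*91*(-9 + 1/3) = 34*90 + 2*91*(-26/3) = 3060 - 4732/3 = 4448/3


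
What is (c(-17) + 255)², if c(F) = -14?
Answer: 58081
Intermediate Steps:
(c(-17) + 255)² = (-14 + 255)² = 241² = 58081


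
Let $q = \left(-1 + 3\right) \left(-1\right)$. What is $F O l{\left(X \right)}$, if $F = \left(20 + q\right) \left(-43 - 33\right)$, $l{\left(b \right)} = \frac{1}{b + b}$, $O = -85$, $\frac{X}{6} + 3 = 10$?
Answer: $\frac{9690}{7} \approx 1384.3$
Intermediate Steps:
$X = 42$ ($X = -18 + 6 \cdot 10 = -18 + 60 = 42$)
$l{\left(b \right)} = \frac{1}{2 b}$
$q = -2$ ($q = 2 \left(-1\right) = -2$)
$F = -1368$ ($F = \left(20 - 2\right) \left(-43 - 33\right) = 18 \left(-76\right) = -1368$)
$F O l{\left(X \right)} = \left(-1368\right) \left(-85\right) \frac{1}{2 \cdot 42} = 116280 \cdot \frac{1}{2} \cdot \frac{1}{42} = 116280 \cdot \frac{1}{84} = \frac{9690}{7}$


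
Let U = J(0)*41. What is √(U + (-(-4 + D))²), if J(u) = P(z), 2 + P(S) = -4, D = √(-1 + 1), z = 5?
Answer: I*√230 ≈ 15.166*I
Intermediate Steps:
D = 0 (D = √0 = 0)
P(S) = -6 (P(S) = -2 - 4 = -6)
J(u) = -6
U = -246 (U = -6*41 = -246)
√(U + (-(-4 + D))²) = √(-246 + (-(-4 + 0))²) = √(-246 + (-1*(-4))²) = √(-246 + 4²) = √(-246 + 16) = √(-230) = I*√230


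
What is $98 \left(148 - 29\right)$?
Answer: $11662$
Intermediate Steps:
$98 \left(148 - 29\right) = 98 \cdot 119 = 11662$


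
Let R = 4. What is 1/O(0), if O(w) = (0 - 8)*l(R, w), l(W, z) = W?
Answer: -1/32 ≈ -0.031250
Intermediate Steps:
O(w) = -32 (O(w) = (0 - 8)*4 = -8*4 = -32)
1/O(0) = 1/(-32) = -1/32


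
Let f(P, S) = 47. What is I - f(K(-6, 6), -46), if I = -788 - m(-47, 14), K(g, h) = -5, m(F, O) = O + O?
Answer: -863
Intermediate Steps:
m(F, O) = 2*O
I = -816 (I = -788 - 2*14 = -788 - 1*28 = -788 - 28 = -816)
I - f(K(-6, 6), -46) = -816 - 1*47 = -816 - 47 = -863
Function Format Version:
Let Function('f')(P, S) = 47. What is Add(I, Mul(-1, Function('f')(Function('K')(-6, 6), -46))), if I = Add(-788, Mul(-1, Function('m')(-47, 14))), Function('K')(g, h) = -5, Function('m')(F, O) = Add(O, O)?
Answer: -863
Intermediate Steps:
Function('m')(F, O) = Mul(2, O)
I = -816 (I = Add(-788, Mul(-1, Mul(2, 14))) = Add(-788, Mul(-1, 28)) = Add(-788, -28) = -816)
Add(I, Mul(-1, Function('f')(Function('K')(-6, 6), -46))) = Add(-816, Mul(-1, 47)) = Add(-816, -47) = -863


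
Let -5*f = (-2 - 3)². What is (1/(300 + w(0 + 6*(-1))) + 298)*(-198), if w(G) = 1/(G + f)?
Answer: -194656374/3299 ≈ -59005.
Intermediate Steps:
f = -5 (f = -(-2 - 3)²/5 = -⅕*(-5)² = -⅕*25 = -5)
w(G) = 1/(-5 + G) (w(G) = 1/(G - 5) = 1/(-5 + G))
(1/(300 + w(0 + 6*(-1))) + 298)*(-198) = (1/(300 + 1/(-5 + (0 + 6*(-1)))) + 298)*(-198) = (1/(300 + 1/(-5 + (0 - 6))) + 298)*(-198) = (1/(300 + 1/(-5 - 6)) + 298)*(-198) = (1/(300 + 1/(-11)) + 298)*(-198) = (1/(300 - 1/11) + 298)*(-198) = (1/(3299/11) + 298)*(-198) = (11/3299 + 298)*(-198) = (983113/3299)*(-198) = -194656374/3299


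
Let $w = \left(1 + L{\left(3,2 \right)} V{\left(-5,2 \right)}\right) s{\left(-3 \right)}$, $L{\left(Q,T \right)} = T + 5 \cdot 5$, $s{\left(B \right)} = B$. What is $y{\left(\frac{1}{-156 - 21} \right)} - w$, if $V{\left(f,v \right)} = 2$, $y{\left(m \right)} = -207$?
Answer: $-42$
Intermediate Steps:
$L{\left(Q,T \right)} = 25 + T$ ($L{\left(Q,T \right)} = T + 25 = 25 + T$)
$w = -165$ ($w = \left(1 + \left(25 + 2\right) 2\right) \left(-3\right) = \left(1 + 27 \cdot 2\right) \left(-3\right) = \left(1 + 54\right) \left(-3\right) = 55 \left(-3\right) = -165$)
$y{\left(\frac{1}{-156 - 21} \right)} - w = -207 - -165 = -207 + 165 = -42$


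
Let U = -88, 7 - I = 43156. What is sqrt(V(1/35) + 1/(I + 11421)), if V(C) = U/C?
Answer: I*sqrt(193783203903)/7932 ≈ 55.498*I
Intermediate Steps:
I = -43149 (I = 7 - 1*43156 = 7 - 43156 = -43149)
V(C) = -88/C
sqrt(V(1/35) + 1/(I + 11421)) = sqrt(-88/(1/35) + 1/(-43149 + 11421)) = sqrt(-88/1/35 + 1/(-31728)) = sqrt(-88*35 - 1/31728) = sqrt(-3080 - 1/31728) = sqrt(-97722241/31728) = I*sqrt(193783203903)/7932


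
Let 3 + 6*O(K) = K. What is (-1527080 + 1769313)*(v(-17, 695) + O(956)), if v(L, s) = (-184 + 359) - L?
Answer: 509900465/6 ≈ 8.4983e+7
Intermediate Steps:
v(L, s) = 175 - L
O(K) = -1/2 + K/6
(-1527080 + 1769313)*(v(-17, 695) + O(956)) = (-1527080 + 1769313)*((175 - 1*(-17)) + (-1/2 + (1/6)*956)) = 242233*((175 + 17) + (-1/2 + 478/3)) = 242233*(192 + 953/6) = 242233*(2105/6) = 509900465/6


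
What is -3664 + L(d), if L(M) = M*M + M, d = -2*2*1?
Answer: -3652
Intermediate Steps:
d = -4 (d = -4*1 = -4)
L(M) = M + M² (L(M) = M² + M = M + M²)
-3664 + L(d) = -3664 - 4*(1 - 4) = -3664 - 4*(-3) = -3664 + 12 = -3652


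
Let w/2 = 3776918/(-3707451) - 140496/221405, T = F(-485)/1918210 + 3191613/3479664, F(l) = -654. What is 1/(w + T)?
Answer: -182631232596264924835440/436438916544785855905907 ≈ -0.41846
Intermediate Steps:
T = 1019984712079/1112454380240 (T = -654/1918210 + 3191613/3479664 = -654*1/1918210 + 3191613*(1/3479664) = -327/959105 + 1063871/1159888 = 1019984712079/1112454380240 ≈ 0.91688)
w = -2714221130972/820848188655 (w = 2*(3776918/(-3707451) - 140496/221405) = 2*(3776918*(-1/3707451) - 140496*1/221405) = 2*(-3776918/3707451 - 140496/221405) = 2*(-1357110565486/820848188655) = -2714221130972/820848188655 ≈ -3.3066)
1/(w + T) = 1/(-2714221130972/820848188655 + 1019984712079/1112454380240) = 1/(-436438916544785855905907/182631232596264924835440) = -182631232596264924835440/436438916544785855905907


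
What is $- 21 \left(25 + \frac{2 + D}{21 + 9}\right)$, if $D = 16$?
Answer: $- \frac{2688}{5} \approx -537.6$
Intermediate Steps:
$- 21 \left(25 + \frac{2 + D}{21 + 9}\right) = - 21 \left(25 + \frac{2 + 16}{21 + 9}\right) = - 21 \left(25 + \frac{18}{30}\right) = - 21 \left(25 + 18 \cdot \frac{1}{30}\right) = - 21 \left(25 + \frac{3}{5}\right) = \left(-21\right) \frac{128}{5} = - \frac{2688}{5}$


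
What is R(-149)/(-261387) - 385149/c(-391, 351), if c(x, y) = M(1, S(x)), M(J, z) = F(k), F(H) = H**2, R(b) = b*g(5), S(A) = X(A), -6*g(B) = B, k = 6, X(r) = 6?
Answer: -33557648711/3136644 ≈ -10699.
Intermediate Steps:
g(B) = -B/6
S(A) = 6
R(b) = -5*b/6 (R(b) = b*(-1/6*5) = b*(-5/6) = -5*b/6)
M(J, z) = 36 (M(J, z) = 6**2 = 36)
c(x, y) = 36
R(-149)/(-261387) - 385149/c(-391, 351) = -5/6*(-149)/(-261387) - 385149/36 = (745/6)*(-1/261387) - 385149*1/36 = -745/1568322 - 128383/12 = -33557648711/3136644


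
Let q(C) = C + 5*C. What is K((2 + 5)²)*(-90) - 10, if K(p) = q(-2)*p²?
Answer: 2593070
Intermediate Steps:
q(C) = 6*C
K(p) = -12*p² (K(p) = (6*(-2))*p² = -12*p²)
K((2 + 5)²)*(-90) - 10 = -12*(2 + 5)⁴*(-90) - 10 = -12*(7²)²*(-90) - 10 = -12*49²*(-90) - 10 = -12*2401*(-90) - 10 = -28812*(-90) - 10 = 2593080 - 10 = 2593070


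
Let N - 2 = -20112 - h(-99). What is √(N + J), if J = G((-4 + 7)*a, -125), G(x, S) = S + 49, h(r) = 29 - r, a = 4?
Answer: I*√20314 ≈ 142.53*I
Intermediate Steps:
G(x, S) = 49 + S
N = -20238 (N = 2 + (-20112 - (29 - 1*(-99))) = 2 + (-20112 - (29 + 99)) = 2 + (-20112 - 1*128) = 2 + (-20112 - 128) = 2 - 20240 = -20238)
J = -76 (J = 49 - 125 = -76)
√(N + J) = √(-20238 - 76) = √(-20314) = I*√20314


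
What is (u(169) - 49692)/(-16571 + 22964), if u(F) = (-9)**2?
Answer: -16537/2131 ≈ -7.7602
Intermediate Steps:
u(F) = 81
(u(169) - 49692)/(-16571 + 22964) = (81 - 49692)/(-16571 + 22964) = -49611/6393 = -49611*1/6393 = -16537/2131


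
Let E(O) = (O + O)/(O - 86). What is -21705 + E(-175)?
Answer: -5664655/261 ≈ -21704.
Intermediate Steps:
E(O) = 2*O/(-86 + O) (E(O) = (2*O)/(-86 + O) = 2*O/(-86 + O))
-21705 + E(-175) = -21705 + 2*(-175)/(-86 - 175) = -21705 + 2*(-175)/(-261) = -21705 + 2*(-175)*(-1/261) = -21705 + 350/261 = -5664655/261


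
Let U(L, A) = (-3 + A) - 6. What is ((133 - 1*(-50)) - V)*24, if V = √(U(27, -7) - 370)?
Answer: 4392 - 24*I*√386 ≈ 4392.0 - 471.53*I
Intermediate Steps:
U(L, A) = -9 + A
V = I*√386 (V = √((-9 - 7) - 370) = √(-16 - 370) = √(-386) = I*√386 ≈ 19.647*I)
((133 - 1*(-50)) - V)*24 = ((133 - 1*(-50)) - I*√386)*24 = ((133 + 50) - I*√386)*24 = (183 - I*√386)*24 = 4392 - 24*I*√386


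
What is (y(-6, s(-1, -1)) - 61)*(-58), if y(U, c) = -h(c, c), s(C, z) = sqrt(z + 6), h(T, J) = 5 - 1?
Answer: 3770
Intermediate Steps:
h(T, J) = 4
s(C, z) = sqrt(6 + z)
y(U, c) = -4 (y(U, c) = -1*4 = -4)
(y(-6, s(-1, -1)) - 61)*(-58) = (-4 - 61)*(-58) = -65*(-58) = 3770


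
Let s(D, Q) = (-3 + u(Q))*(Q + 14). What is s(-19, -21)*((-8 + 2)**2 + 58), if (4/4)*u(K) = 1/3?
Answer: 5264/3 ≈ 1754.7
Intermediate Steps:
u(K) = 1/3
s(D, Q) = -112/3 - 8*Q/3 (s(D, Q) = (-3 + 1/3)*(Q + 14) = -8*(14 + Q)/3 = -112/3 - 8*Q/3)
s(-19, -21)*((-8 + 2)**2 + 58) = (-112/3 - 8/3*(-21))*((-8 + 2)**2 + 58) = (-112/3 + 56)*((-6)**2 + 58) = 56*(36 + 58)/3 = (56/3)*94 = 5264/3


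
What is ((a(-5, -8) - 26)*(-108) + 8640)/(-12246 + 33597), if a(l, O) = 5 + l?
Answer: 3816/7117 ≈ 0.53618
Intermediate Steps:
((a(-5, -8) - 26)*(-108) + 8640)/(-12246 + 33597) = (((5 - 5) - 26)*(-108) + 8640)/(-12246 + 33597) = ((0 - 26)*(-108) + 8640)/21351 = (-26*(-108) + 8640)*(1/21351) = (2808 + 8640)*(1/21351) = 11448*(1/21351) = 3816/7117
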